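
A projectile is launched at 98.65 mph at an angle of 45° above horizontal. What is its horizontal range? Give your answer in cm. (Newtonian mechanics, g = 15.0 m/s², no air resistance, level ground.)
R = v₀² sin(2θ) / g (with unit conversion) = 12970.0 cm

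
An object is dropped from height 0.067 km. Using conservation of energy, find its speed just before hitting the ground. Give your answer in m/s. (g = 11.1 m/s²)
mgh = ½mv² → v = √(2gh) = √(2×11.1×67) = 38.57 m/s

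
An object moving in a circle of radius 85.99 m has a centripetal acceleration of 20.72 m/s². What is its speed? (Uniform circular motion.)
v = √(a_c × r) = √(20.72 × 85.99) = 42.21 m/s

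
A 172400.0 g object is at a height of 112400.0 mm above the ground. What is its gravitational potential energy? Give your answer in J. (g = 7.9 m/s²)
PE = mgh = 172.4 kg × 7.9 m/s² × 112.4 m = 1.531e+05 J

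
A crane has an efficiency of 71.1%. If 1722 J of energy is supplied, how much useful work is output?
W_out = η × W_in = 0.711 × 1722 = 1224.3 J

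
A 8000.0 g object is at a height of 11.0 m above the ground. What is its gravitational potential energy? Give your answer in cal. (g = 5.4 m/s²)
PE = mgh = 8 kg × 5.4 m/s² × 11 m = 475.2 J = 113.6 cal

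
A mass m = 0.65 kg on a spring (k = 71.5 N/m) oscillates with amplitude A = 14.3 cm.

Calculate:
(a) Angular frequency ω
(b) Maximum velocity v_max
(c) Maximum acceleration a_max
ω = √(k/m) = √(71.5/0.65) = 10.49 rad/s
v_max = ωA = 10.49×0.143 = 1.5 m/s
a_max = ω²A = 10.49²×0.143 = 15.73 m/s²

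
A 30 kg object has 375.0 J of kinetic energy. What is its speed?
KE = ½mv² → v = √(2KE/m) = √(2×375.0/30) = 5.0 m/s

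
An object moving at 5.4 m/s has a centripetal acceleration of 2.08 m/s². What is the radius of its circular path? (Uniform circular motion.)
r = v²/a_c = 5.4²/2.08 = 14.02 m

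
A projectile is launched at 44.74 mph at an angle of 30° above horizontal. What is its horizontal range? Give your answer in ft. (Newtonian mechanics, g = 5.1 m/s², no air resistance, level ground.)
R = v₀² sin(2θ) / g (with unit conversion) = 222.9 ft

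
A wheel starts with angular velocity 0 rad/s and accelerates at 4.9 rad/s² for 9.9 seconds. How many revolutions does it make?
θ = ω₀t + ½αt² = 0×9.9 + ½×4.9×9.9² = 240.12 rad
Revolutions = θ/(2π) = 240.12/(2π) = 38.22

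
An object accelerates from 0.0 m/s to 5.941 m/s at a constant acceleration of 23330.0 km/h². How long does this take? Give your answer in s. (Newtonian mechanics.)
t = (v - v₀)/a (with unit conversion) = 3.3 s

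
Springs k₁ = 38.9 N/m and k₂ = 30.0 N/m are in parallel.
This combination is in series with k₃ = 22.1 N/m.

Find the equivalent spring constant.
k₁₂ = k₁ + k₂ = 68.9 N/m (parallel)
1/k_eq = 1/k₁₂ + 1/k₃ → k_eq = 16.73 N/m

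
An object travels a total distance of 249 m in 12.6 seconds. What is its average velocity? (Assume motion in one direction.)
v_avg = Δd / Δt = 249 / 12.6 = 19.76 m/s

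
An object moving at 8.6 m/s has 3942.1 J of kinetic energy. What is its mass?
KE = ½mv² → m = 2KE/v² = 2×3942.1/8.6² = 106.6 kg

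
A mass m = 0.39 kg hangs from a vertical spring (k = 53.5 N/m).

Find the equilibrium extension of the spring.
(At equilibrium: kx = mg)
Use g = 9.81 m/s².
x_eq = mg/k = 0.39×9.81/53.5 = 0.07151 m = 7.151 cm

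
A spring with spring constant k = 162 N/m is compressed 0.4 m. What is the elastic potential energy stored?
PE = ½kx² = ½×162×0.4² = 12.96 J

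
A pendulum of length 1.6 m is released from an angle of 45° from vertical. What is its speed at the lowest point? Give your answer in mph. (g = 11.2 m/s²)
h = L(1 − cosθ) = 1.6×(1 − cos45°) = 0.4686 m
v = √(2gh) = √(2×11.2×0.4686) = 3.24 m/s = 7.248 mph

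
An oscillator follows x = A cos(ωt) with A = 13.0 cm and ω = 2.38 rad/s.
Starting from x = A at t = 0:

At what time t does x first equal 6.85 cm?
cos(ωt) = x/A = 6.85/13.0 = 0.5269
ωt = arccos(0.5269) = 1.016 rad
t = 1.016/2.38 = 0.4268 s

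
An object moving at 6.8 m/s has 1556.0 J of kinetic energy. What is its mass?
KE = ½mv² → m = 2KE/v² = 2×1556.0/6.8² = 67.3 kg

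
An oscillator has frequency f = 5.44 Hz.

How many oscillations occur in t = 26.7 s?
n = f×t = 5.44×26.7 = 145.2 oscillations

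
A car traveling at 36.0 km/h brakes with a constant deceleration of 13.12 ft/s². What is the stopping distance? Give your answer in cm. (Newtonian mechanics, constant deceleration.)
d = v₀² / (2a) (with unit conversion) = 1250.0 cm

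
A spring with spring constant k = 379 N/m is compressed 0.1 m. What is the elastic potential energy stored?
PE = ½kx² = ½×379×0.1² = 1.895 J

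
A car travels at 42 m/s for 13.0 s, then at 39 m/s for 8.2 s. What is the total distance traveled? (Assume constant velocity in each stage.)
d₁ = v₁t₁ = 42 × 13.0 = 546 m
d₂ = v₂t₂ = 39 × 8.2 = 319.8 m
d_total = 546 + 319.8 = 865.8 m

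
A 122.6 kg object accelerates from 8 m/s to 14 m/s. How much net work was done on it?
W_net = ΔKE = ½m(v₂² − v₁²) = ½×122.6×(14² − 8²) = 8091.6 J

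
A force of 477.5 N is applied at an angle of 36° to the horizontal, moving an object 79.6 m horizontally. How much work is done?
W = Fd cosθ = 477.5×79.6×cos(36°) = 30750.0 J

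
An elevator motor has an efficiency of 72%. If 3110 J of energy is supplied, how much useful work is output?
W_out = η × W_in = 0.72 × 3110 = 2239.2 J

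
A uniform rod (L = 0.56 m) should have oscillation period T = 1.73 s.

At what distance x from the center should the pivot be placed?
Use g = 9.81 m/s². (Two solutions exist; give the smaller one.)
T = 2π√((L²/12 + x²)/(gx)). Let c = T²g/(4π²) = 0.7437.
x² − cx + L²/12 = 0 → x = (c − √(c² − L²/3))/2 = 0.03698 m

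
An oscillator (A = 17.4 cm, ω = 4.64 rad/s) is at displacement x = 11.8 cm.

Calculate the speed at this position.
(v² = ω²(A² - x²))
v = ω√(A² − x²) = 4.64×√(0.174² − 0.118²) = 0.5933 m/s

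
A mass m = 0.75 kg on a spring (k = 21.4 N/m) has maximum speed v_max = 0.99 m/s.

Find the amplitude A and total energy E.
½mv²_max = ½kA² → A = v_max√(m/k) = 0.99×√(0.75/21.4) = 0.1853 m = 18.53 cm
E = ½mv²_max = ½×0.75×0.99² = 0.3675 J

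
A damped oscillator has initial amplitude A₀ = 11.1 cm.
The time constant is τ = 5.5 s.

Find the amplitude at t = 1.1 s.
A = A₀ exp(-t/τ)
A = A₀ exp(−t/τ) = 11.1×exp(−1.1/5.5) = 9.088 cm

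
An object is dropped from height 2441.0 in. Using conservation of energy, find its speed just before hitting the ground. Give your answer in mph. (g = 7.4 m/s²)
mgh = ½mv² → v = √(2gh) = √(2×7.4×62) = 30.29 m/s = 67.76 mph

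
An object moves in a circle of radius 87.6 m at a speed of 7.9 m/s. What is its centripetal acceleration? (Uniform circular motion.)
a_c = v²/r = 7.9²/87.6 = 62.41/87.6 = 0.71 m/s²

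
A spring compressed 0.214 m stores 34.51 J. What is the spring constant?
PE = ½kx² → k = 2PE/x² = 2×34.51/0.214² = 1507.0 N/m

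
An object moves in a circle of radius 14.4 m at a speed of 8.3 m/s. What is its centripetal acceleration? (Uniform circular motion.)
a_c = v²/r = 8.3²/14.4 = 68.89/14.4 = 4.78 m/s²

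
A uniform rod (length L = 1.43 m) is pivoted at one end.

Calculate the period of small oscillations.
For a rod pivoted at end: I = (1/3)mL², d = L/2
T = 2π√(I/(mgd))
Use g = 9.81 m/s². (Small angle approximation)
I/m = (1/3)L² = 0.6816 m²; d = L/2 = 0.715 m
T = 2π√(I/(mgd)) = 2π√(0.6816/(9.81×0.715)) = 1.959 s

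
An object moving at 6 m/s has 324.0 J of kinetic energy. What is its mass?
KE = ½mv² → m = 2KE/v² = 2×324.0/6² = 18.0 kg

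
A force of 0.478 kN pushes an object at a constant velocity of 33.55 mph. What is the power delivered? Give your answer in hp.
P = Fv = 478 N × 15 m/s = 7169 W = 9.614 hp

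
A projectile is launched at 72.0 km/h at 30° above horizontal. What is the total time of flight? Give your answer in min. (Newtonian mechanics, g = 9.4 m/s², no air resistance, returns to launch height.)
T = 2v₀sin(θ)/g (with unit conversion) = 0.03546 min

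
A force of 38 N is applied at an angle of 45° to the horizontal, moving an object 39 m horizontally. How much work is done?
W = Fd cosθ = 38×39×cos(45°) = 1047.9 J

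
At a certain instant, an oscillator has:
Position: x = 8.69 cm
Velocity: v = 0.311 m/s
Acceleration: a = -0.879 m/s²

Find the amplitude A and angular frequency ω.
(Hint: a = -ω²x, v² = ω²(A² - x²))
a = −ω²x → ω = √(|a|/x) = √(0.879/0.0869) = 3.18 rad/s
v² = ω²(A² − x²) → A = √(x² + v²/ω²) = √(0.0869² + 0.311²/3.18²) = 0.1308 m = 13.08 cm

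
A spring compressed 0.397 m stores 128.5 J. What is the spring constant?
PE = ½kx² → k = 2PE/x² = 2×128.5/0.397² = 1631.0 N/m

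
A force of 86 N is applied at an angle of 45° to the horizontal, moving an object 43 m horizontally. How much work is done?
W = Fd cosθ = 86×43×cos(45°) = 2614.9 J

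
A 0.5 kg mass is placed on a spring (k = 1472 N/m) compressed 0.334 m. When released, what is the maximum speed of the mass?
½kx² = ½mv² → v = x√(k/m) = 0.334×√(1472/0.5) = 18.12 m/s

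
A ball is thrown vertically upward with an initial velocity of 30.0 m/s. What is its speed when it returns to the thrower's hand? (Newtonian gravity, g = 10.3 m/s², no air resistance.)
By conservation of energy, the ball returns at the same speed = 30.0 m/s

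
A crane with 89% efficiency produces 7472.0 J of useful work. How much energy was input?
W_in = W_out/η = 7472.0/0.89 = 8395.5 J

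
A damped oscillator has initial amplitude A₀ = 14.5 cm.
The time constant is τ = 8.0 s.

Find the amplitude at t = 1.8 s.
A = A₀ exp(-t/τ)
A = A₀ exp(−t/τ) = 14.5×exp(−1.8/8.0) = 11.58 cm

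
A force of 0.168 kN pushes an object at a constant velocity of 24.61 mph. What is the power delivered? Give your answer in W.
P = Fv = 168 N × 11 m/s = 1848 W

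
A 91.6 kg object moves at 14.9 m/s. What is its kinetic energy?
KE = ½mv² = ½×91.6×14.9² = 10168.06 J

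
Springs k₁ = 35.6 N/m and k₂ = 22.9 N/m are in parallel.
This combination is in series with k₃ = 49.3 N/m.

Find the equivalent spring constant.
k₁₂ = k₁ + k₂ = 58.5 N/m (parallel)
1/k_eq = 1/k₁₂ + 1/k₃ → k_eq = 26.75 N/m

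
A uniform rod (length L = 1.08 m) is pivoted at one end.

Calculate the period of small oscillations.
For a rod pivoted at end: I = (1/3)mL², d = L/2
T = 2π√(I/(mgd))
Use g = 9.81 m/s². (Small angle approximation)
I/m = (1/3)L² = 0.3888 m²; d = L/2 = 0.54 m
T = 2π√(I/(mgd)) = 2π√(0.3888/(9.81×0.54)) = 1.702 s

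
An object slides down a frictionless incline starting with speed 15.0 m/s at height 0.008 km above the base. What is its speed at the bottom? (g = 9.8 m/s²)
½mv₀² + mgh = ½mv² → v = √(v₀² + 2gh) = √(15² + 2×9.8×8) = 19.54 m/s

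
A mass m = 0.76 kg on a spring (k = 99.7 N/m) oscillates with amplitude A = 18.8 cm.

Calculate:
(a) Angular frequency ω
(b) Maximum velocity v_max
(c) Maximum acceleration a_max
ω = √(k/m) = √(99.7/0.76) = 11.45 rad/s
v_max = ωA = 11.45×0.188 = 2.153 m/s
a_max = ω²A = 11.45²×0.188 = 24.66 m/s²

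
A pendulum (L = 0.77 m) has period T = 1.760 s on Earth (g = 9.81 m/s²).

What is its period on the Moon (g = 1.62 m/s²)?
T = 2π√(L/g), so T_moon/T_earth = √(g_earth/g_moon)
T_moon = 2π√(0.77/1.62) = 4.332 s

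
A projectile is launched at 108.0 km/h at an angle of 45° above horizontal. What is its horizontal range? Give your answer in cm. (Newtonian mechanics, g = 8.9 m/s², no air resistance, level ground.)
R = v₀² sin(2θ) / g (with unit conversion) = 10110.0 cm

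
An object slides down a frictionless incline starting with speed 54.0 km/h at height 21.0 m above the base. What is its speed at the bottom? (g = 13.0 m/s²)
½mv₀² + mgh = ½mv² → v = √(v₀² + 2gh) = √(15² + 2×13.0×21) = 27.77 m/s = 99.96 km/h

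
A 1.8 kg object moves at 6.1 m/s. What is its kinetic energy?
KE = ½mv² = ½×1.8×6.1² = 33.489 J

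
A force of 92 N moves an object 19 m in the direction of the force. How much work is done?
W = Fd = 92×19 = 1748.0 J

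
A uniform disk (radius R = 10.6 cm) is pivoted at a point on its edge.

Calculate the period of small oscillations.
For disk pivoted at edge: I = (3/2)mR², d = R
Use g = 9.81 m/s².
I/m = (3/2)R² = 0.01685 m²; d = R = 0.106 m
T = 2π√((3/2)R²/(gR)) = 2π√(3R/(2g)) = 0.7999 s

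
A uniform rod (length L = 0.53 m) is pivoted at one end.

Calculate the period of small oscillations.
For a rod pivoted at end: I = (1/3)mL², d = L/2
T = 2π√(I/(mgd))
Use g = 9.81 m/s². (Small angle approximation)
I/m = (1/3)L² = 0.09363 m²; d = L/2 = 0.265 m
T = 2π√(I/(mgd)) = 2π√(0.09363/(9.81×0.265)) = 1.192 s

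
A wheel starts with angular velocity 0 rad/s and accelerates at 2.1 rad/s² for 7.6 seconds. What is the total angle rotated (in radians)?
θ = ω₀t + ½αt² = 0×7.6 + ½×2.1×7.6² = 60.65 rad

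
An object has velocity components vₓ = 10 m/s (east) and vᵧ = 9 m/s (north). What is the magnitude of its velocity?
|v| = √(vₓ² + vᵧ²) = √(10² + 9²) = √(181) = 13.45 m/s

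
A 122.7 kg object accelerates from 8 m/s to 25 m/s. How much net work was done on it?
W_net = ΔKE = ½m(v₂² − v₁²) = ½×122.7×(25² − 8²) = 34417.35 J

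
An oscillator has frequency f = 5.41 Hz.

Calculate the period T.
T = 1/f = 1/5.41 = 0.1848 s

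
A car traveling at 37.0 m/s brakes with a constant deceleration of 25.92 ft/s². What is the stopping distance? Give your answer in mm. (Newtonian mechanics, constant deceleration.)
d = v₀² / (2a) (with unit conversion) = 86640.0 mm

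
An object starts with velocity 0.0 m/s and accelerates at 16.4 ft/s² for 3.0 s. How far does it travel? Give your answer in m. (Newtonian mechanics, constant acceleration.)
d = v₀t + ½at² (with unit conversion) = 22.49 m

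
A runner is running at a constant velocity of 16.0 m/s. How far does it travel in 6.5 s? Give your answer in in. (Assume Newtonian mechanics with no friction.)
d = vt (with unit conversion) = 4094.0 in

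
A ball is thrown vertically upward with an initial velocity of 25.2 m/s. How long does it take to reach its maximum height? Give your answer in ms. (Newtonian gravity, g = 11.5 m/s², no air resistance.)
t_up = v₀/g (with unit conversion) = 2191.0 ms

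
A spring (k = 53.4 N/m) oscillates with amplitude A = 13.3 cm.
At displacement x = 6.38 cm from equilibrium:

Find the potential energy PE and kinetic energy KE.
E_total = ½kA² = ½×53.4×(0.133)² = 0.4723 J
PE = ½kx² = ½×53.4×(0.0638)² = 0.1087 J
KE = E_total − PE = 0.3636 J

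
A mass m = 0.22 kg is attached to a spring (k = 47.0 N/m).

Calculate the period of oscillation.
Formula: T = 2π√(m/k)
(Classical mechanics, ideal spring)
T = 2π√(m/k) = 2π√(0.22/47.0) = 0.4299 s; f = 1/T = 2.326 Hz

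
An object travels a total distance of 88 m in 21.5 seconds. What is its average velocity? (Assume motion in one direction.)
v_avg = Δd / Δt = 88 / 21.5 = 4.09 m/s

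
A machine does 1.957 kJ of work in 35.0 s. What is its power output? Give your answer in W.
P = W/t = 1957 J / 35 s = 55.91 W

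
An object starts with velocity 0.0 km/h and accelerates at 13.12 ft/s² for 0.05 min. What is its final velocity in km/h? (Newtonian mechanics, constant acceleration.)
v = v₀ + at (with unit conversion) = 43.19 km/h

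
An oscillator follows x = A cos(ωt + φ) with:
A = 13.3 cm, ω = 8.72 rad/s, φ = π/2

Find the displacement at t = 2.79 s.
x = A cos(ωt + φ) = 13.3×cos(8.72×2.79 + π/2) = 9.577 cm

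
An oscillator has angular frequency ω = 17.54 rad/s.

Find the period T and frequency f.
T = 2π/ω = 2π/17.54 = 0.3582 s; f = ω/2π = 2.792 Hz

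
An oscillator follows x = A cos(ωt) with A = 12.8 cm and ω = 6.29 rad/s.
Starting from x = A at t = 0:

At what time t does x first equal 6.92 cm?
cos(ωt) = x/A = 6.92/12.8 = 0.5406
ωt = arccos(0.5406) = 0.9996 rad
t = 0.9996/6.29 = 0.1589 s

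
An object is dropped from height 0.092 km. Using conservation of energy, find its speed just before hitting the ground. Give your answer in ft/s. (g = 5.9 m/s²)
mgh = ½mv² → v = √(2gh) = √(2×5.9×92) = 32.95 m/s = 108.1 ft/s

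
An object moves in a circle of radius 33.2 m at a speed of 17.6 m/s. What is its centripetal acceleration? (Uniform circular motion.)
a_c = v²/r = 17.6²/33.2 = 309.76/33.2 = 9.33 m/s²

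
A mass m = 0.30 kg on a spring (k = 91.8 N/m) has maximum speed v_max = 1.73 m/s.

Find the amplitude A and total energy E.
½mv²_max = ½kA² → A = v_max√(m/k) = 1.73×√(0.3/91.8) = 0.0989 m = 9.89 cm
E = ½mv²_max = ½×0.3×1.73² = 0.4489 J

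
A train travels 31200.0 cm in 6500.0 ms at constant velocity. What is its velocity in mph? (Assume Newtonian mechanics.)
v = d/t (with unit conversion) = 107.4 mph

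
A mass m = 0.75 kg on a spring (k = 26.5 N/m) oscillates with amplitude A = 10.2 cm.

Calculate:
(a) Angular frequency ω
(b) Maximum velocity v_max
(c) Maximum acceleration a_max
ω = √(k/m) = √(26.5/0.75) = 5.944 rad/s
v_max = ωA = 5.944×0.102 = 0.6063 m/s
a_max = ω²A = 5.944²×0.102 = 3.604 m/s²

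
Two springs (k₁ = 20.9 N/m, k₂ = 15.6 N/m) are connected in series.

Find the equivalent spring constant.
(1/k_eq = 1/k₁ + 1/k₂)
1/k_eq = 1/20.9 + 1/15.6 = 0.11195; k_eq = 8.933 N/m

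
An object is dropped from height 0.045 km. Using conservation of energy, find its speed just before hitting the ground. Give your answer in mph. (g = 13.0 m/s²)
mgh = ½mv² → v = √(2gh) = √(2×13.0×45) = 34.21 m/s = 76.51 mph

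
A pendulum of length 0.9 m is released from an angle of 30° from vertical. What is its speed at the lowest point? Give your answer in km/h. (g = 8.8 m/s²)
h = L(1 − cosθ) = 0.9×(1 − cos30°) = 0.1206 m
v = √(2gh) = √(2×8.8×0.1206) = 1.457 m/s = 5.244 km/h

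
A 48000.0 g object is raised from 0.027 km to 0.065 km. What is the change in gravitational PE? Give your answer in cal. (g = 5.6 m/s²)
ΔPE = mg(h₂ − h₁) = 48 kg × 5.6 m/s² × (65 − 27) m = 1.021e+04 J = 2441.0 cal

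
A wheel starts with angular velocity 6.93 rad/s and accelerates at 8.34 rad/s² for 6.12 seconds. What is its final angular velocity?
ω = ω₀ + αt = 6.93 + 8.34 × 6.12 = 57.97 rad/s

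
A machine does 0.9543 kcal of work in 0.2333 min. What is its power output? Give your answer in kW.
P = W/t = 3993 J / 14 s = 285.2 W = 0.2852 kW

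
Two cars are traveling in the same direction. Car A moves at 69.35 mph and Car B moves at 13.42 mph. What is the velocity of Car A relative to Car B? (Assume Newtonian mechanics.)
v_rel = v_A - v_B = 69.35 - 13.42 = 55.93 mph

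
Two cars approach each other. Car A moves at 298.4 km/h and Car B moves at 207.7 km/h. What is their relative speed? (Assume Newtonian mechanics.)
v_rel = v_A + v_B = 298.4 + 207.7 = 506.1 km/h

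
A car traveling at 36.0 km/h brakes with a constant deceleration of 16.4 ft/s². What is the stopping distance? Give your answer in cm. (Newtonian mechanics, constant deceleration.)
d = v₀² / (2a) (with unit conversion) = 1000.0 cm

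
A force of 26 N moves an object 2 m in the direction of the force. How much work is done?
W = Fd = 26×2 = 52.0 J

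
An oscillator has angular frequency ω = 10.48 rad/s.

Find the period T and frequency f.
T = 2π/ω = 2π/10.48 = 0.5995 s; f = ω/2π = 1.668 Hz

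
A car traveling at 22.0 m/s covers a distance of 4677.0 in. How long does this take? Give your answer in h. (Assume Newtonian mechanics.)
t = d/v (with unit conversion) = 0.0015 h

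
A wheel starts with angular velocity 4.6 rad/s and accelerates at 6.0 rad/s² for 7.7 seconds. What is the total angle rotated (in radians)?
θ = ω₀t + ½αt² = 4.6×7.7 + ½×6.0×7.7² = 213.29 rad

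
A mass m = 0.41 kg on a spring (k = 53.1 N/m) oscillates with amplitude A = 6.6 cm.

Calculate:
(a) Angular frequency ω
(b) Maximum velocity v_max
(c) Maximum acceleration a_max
ω = √(k/m) = √(53.1/0.41) = 11.38 rad/s
v_max = ωA = 11.38×0.066 = 0.7511 m/s
a_max = ω²A = 11.38²×0.066 = 8.548 m/s²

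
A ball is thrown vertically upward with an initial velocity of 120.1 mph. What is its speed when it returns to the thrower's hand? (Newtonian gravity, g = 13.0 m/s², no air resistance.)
By conservation of energy, the ball returns at the same speed = 120.1 mph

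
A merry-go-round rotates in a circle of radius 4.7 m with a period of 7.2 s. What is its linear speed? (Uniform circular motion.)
v = 2πr/T = 2π×4.7/7.2 = 4.1 m/s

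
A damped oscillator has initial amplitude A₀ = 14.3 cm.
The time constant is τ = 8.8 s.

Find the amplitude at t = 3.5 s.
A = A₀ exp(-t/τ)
A = A₀ exp(−t/τ) = 14.3×exp(−3.5/8.8) = 9.607 cm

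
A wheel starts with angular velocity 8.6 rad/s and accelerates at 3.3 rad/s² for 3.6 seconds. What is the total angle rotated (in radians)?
θ = ω₀t + ½αt² = 8.6×3.6 + ½×3.3×3.6² = 52.34 rad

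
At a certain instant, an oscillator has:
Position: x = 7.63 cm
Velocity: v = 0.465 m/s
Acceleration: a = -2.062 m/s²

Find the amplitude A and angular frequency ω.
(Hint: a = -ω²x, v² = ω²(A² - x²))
a = −ω²x → ω = √(|a|/x) = √(2.062/0.0763) = 5.199 rad/s
v² = ω²(A² − x²) → A = √(x² + v²/ω²) = √(0.0763² + 0.465²/5.199²) = 0.1176 m = 11.76 cm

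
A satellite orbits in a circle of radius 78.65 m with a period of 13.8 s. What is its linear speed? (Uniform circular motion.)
v = 2πr/T = 2π×78.65/13.8 = 35.81 m/s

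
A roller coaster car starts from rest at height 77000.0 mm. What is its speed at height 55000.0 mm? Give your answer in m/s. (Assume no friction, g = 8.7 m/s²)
mgh₁ = ½mv₂² + mgh₂ → v₂ = √(2g(h₁−h₂)) = √(2×8.7×(77−55)) = 19.57 m/s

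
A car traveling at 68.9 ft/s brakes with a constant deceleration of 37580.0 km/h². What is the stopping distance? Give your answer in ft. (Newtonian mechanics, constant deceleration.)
d = v₀² / (2a) (with unit conversion) = 249.5 ft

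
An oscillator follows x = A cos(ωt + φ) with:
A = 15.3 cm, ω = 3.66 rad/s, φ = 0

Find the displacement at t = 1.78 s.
x = A cos(ωt + φ) = 15.3×cos(3.66×1.78 + 0) = 14.89 cm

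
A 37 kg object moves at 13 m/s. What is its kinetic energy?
KE = ½mv² = ½×37×13² = 3126.5 J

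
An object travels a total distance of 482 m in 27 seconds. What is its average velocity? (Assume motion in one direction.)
v_avg = Δd / Δt = 482 / 27 = 17.85 m/s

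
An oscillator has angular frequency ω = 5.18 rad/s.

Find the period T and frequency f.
T = 2π/ω = 2π/5.18 = 1.213 s; f = ω/2π = 0.8244 Hz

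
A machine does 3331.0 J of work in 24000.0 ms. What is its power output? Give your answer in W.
P = W/t = 3331 J / 24 s = 138.8 W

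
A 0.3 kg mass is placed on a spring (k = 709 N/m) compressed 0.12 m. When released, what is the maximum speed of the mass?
½kx² = ½mv² → v = x√(k/m) = 0.12×√(709/0.3) = 5.834 m/s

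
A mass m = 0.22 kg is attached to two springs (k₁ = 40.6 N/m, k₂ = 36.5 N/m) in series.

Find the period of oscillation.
k_eq = k₁k₂/(k₁+k₂) = 19.22 N/m
T = 2π√(m/k_eq) = 2π√(0.22/19.22) = 0.6722 s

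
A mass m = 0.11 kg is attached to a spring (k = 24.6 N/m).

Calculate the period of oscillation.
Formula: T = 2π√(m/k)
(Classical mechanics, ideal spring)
T = 2π√(m/k) = 2π√(0.11/24.6) = 0.4202 s; f = 1/T = 2.38 Hz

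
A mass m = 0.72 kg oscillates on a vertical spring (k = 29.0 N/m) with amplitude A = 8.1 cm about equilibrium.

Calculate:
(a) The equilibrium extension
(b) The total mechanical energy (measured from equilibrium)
x_eq = mg/k = 0.72×9.81/29.0 = 0.2436 m = 24.36 cm
E = ½kA² = ½×29.0×(0.081)² = 0.09513 J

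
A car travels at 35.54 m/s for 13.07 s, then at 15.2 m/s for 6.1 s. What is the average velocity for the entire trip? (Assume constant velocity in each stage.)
d₁ = v₁t₁ = 35.54 × 13.07 = 464.508 m
d₂ = v₂t₂ = 15.2 × 6.1 = 92.72 m
d_total = 557.23 m, t_total = 19.17 s
v_avg = d_total/t_total = 557.23/19.17 = 29.07 m/s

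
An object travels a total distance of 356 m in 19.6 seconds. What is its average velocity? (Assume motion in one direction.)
v_avg = Δd / Δt = 356 / 19.6 = 18.16 m/s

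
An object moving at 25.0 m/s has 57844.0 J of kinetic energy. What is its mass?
KE = ½mv² → m = 2KE/v² = 2×57844.0/25.0² = 185.1 kg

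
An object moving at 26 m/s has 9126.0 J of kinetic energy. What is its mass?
KE = ½mv² → m = 2KE/v² = 2×9126.0/26² = 27.0 kg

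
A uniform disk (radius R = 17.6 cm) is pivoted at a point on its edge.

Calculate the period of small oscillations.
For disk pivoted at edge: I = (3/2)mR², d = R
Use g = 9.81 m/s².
I/m = (3/2)R² = 0.04646 m²; d = R = 0.176 m
T = 2π√((3/2)R²/(gR)) = 2π√(3R/(2g)) = 1.031 s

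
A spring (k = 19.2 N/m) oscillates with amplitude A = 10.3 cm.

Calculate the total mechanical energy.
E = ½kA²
E = ½kA² = ½×19.2×(0.103)² = 0.1018 J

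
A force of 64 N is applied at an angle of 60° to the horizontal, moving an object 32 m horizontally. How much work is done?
W = Fd cosθ = 64×32×cos(60°) = 1024.0 J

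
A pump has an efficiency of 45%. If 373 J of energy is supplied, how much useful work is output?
W_out = η × W_in = 0.45 × 373 = 167.85 J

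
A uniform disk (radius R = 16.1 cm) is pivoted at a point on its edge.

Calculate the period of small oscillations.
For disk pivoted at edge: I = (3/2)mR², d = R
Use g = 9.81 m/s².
I/m = (3/2)R² = 0.03888 m²; d = R = 0.161 m
T = 2π√((3/2)R²/(gR)) = 2π√(3R/(2g)) = 0.9858 s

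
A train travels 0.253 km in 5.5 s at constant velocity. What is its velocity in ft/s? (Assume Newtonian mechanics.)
v = d/t (with unit conversion) = 150.9 ft/s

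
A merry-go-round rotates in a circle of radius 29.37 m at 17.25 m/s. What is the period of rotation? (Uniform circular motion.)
T = 2πr/v = 2π×29.37/17.25 = 10.7 s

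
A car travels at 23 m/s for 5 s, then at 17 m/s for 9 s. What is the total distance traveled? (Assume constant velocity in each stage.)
d₁ = v₁t₁ = 23 × 5 = 115 m
d₂ = v₂t₂ = 17 × 9 = 153 m
d_total = 115 + 153 = 268 m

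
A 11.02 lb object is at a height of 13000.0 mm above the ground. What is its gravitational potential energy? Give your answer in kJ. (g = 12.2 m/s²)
PE = mgh = 4.999 kg × 12.2 m/s² × 13 m = 792.8 J = 0.7928 kJ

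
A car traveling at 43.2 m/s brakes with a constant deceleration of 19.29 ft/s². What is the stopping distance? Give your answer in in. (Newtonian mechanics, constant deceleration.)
d = v₀² / (2a) (with unit conversion) = 6248.0 in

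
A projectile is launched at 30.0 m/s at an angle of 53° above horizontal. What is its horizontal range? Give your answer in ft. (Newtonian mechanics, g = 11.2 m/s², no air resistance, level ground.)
R = v₀² sin(2θ) / g (with unit conversion) = 253.4 ft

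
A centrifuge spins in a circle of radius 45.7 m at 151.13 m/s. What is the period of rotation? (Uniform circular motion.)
T = 2πr/v = 2π×45.7/151.13 = 1.9 s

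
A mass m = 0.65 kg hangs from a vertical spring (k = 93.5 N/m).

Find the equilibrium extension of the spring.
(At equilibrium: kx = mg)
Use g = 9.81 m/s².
x_eq = mg/k = 0.65×9.81/93.5 = 0.0682 m = 6.82 cm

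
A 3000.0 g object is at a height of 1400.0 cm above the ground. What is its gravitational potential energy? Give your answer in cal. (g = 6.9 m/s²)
PE = mgh = 3 kg × 6.9 m/s² × 14 m = 289.8 J = 69.26 cal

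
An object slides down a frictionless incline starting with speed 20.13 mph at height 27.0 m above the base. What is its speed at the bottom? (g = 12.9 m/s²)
½mv₀² + mgh = ½mv² → v = √(v₀² + 2gh) = √(8.999² + 2×12.9×27) = 27.89 m/s = 62.38 mph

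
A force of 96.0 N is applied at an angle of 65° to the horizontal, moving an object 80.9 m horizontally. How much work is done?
W = Fd cosθ = 96.0×80.9×cos(65°) = 3282.2 J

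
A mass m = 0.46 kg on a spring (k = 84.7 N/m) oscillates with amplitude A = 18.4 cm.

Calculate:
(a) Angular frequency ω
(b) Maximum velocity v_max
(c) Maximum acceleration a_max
ω = √(k/m) = √(84.7/0.46) = 13.57 rad/s
v_max = ωA = 13.57×0.184 = 2.497 m/s
a_max = ω²A = 13.57²×0.184 = 33.88 m/s²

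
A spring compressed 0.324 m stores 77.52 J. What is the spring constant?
PE = ½kx² → k = 2PE/x² = 2×77.52/0.324² = 1477.0 N/m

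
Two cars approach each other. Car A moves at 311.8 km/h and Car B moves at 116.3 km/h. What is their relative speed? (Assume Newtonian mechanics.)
v_rel = v_A + v_B = 311.8 + 116.3 = 428.1 km/h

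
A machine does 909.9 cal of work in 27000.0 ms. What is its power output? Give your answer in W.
P = W/t = 3807 J / 27 s = 141 W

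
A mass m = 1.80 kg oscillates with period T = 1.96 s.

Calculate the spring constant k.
T = 2π√(m/k) → k = m(2π/T)² = 1.8×(2π/1.96)² = 18.5 N/m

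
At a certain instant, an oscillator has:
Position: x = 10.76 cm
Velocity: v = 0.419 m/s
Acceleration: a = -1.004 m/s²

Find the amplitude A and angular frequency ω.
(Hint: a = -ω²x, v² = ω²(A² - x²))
a = −ω²x → ω = √(|a|/x) = √(1.004/0.1076) = 3.055 rad/s
v² = ω²(A² − x²) → A = √(x² + v²/ω²) = √(0.1076² + 0.419²/3.055²) = 0.1743 m = 17.43 cm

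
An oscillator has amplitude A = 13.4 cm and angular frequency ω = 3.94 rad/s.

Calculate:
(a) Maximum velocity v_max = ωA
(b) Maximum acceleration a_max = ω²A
v_max = ωA = 3.94×0.134 = 0.528 m/s
a_max = ω²A = 3.94²×0.134 = 2.08 m/s²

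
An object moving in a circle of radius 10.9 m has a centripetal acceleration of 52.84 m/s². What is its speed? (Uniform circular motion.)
v = √(a_c × r) = √(52.84 × 10.9) = 24.0 m/s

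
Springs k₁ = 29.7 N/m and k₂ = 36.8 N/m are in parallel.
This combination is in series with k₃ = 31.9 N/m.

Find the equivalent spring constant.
k₁₂ = k₁ + k₂ = 66.5 N/m (parallel)
1/k_eq = 1/k₁₂ + 1/k₃ → k_eq = 21.56 N/m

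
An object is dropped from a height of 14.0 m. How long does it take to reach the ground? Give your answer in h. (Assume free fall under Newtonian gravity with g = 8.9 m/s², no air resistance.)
t = √(2h/g) (with unit conversion) = 0.0004927 h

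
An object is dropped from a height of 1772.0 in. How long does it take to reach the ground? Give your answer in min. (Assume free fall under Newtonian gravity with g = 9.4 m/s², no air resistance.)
t = √(2h/g) (with unit conversion) = 0.05158 min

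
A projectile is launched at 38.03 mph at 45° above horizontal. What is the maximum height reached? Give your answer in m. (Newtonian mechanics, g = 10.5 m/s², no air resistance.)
H = v₀²sin²(θ)/(2g) (with unit conversion) = 6.882 m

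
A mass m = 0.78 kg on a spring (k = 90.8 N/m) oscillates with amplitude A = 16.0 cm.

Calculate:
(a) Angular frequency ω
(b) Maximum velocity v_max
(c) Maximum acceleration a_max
ω = √(k/m) = √(90.8/0.78) = 10.79 rad/s
v_max = ωA = 10.79×0.16 = 1.726 m/s
a_max = ω²A = 10.79²×0.16 = 18.63 m/s²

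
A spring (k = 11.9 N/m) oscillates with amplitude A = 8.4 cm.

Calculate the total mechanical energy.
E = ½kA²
E = ½kA² = ½×11.9×(0.084)² = 0.04198 J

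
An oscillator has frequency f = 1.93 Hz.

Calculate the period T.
T = 1/f = 1/1.93 = 0.5181 s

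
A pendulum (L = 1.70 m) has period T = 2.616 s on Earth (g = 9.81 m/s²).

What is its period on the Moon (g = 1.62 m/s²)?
T = 2π√(L/g), so T_moon/T_earth = √(g_earth/g_moon)
T_moon = 2π√(1.7/1.62) = 6.436 s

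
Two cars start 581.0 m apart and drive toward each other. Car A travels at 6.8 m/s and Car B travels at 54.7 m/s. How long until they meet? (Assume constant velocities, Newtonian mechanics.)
Combined speed: v_combined = 6.8 + 54.7 = 61.5 m/s
Time to meet: t = d/61.5 = 581.0/61.5 = 9.45 s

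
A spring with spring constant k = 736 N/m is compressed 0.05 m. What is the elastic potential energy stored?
PE = ½kx² = ½×736×0.05² = 0.92 J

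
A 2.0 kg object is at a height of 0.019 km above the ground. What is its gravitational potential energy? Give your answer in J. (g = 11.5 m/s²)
PE = mgh = 2 kg × 11.5 m/s² × 19 m = 437 J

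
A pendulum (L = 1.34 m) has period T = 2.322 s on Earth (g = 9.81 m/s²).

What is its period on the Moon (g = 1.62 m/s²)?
T = 2π√(L/g), so T_moon/T_earth = √(g_earth/g_moon)
T_moon = 2π√(1.34/1.62) = 5.714 s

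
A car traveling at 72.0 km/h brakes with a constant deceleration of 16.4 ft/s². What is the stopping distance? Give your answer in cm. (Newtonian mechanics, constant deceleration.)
d = v₀² / (2a) (with unit conversion) = 4001.0 cm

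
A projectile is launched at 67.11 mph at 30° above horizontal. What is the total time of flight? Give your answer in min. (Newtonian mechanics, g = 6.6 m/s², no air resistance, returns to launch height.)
T = 2v₀sin(θ)/g (with unit conversion) = 0.07576 min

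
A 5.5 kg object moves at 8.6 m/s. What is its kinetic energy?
KE = ½mv² = ½×5.5×8.6² = 203.39 J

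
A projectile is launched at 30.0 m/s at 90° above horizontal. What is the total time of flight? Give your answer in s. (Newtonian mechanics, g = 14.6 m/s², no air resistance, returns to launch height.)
T = 2v₀sin(θ)/g = 4.11 s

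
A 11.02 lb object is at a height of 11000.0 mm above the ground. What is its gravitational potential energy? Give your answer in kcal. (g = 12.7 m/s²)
PE = mgh = 4.999 kg × 12.7 m/s² × 11 m = 698.3 J = 0.1669 kcal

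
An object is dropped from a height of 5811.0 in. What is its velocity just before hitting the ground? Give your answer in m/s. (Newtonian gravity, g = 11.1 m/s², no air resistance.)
v = √(2gh) (with unit conversion) = 57.24 m/s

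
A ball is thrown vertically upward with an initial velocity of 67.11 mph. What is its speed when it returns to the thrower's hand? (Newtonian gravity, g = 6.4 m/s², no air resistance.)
By conservation of energy, the ball returns at the same speed = 67.11 mph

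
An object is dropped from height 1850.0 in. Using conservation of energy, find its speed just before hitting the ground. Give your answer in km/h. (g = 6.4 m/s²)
mgh = ½mv² → v = √(2gh) = √(2×6.4×46.99) = 24.52 m/s = 88.29 km/h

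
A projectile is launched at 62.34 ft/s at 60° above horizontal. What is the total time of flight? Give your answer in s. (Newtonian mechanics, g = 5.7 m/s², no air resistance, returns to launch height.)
T = 2v₀sin(θ)/g (with unit conversion) = 5.774 s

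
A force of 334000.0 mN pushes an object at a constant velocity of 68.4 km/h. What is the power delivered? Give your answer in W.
P = Fv = 334 N × 19 m/s = 6346 W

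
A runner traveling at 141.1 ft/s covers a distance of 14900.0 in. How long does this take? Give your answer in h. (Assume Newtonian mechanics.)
t = d/v (with unit conversion) = 0.002444 h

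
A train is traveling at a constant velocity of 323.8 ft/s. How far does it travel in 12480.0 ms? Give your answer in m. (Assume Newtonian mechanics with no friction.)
d = vt (with unit conversion) = 1232.0 m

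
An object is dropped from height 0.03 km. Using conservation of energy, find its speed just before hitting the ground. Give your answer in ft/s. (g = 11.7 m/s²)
mgh = ½mv² → v = √(2gh) = √(2×11.7×30) = 26.5 m/s = 86.93 ft/s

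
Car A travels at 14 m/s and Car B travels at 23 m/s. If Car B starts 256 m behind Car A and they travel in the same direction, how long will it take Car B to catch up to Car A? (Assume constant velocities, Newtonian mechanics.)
Relative speed: v_rel = 23 - 14 = 9 m/s
Time to catch: t = d₀/v_rel = 256/9 = 28.44 s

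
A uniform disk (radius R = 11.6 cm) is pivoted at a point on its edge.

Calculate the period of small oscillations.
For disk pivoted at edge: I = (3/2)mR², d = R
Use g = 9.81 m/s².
I/m = (3/2)R² = 0.02018 m²; d = R = 0.116 m
T = 2π√((3/2)R²/(gR)) = 2π√(3R/(2g)) = 0.8368 s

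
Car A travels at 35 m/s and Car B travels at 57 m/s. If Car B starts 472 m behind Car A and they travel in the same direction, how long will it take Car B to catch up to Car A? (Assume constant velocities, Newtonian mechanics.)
Relative speed: v_rel = 57 - 35 = 22 m/s
Time to catch: t = d₀/v_rel = 472/22 = 21.45 s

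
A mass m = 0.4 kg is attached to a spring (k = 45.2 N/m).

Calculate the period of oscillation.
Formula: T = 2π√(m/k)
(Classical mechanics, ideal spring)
T = 2π√(m/k) = 2π√(0.4/45.2) = 0.5911 s; f = 1/T = 1.692 Hz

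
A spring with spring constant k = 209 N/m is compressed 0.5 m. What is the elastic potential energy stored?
PE = ½kx² = ½×209×0.5² = 26.12 J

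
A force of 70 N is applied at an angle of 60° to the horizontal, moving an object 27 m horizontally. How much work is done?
W = Fd cosθ = 70×27×cos(60°) = 945.0 J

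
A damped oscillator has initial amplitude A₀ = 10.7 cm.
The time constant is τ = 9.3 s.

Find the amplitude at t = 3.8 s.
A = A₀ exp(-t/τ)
A = A₀ exp(−t/τ) = 10.7×exp(−3.8/9.3) = 7.111 cm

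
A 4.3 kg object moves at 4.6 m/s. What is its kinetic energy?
KE = ½mv² = ½×4.3×4.6² = 45.494 J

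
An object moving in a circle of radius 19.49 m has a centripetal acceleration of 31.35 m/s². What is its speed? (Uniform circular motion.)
v = √(a_c × r) = √(31.35 × 19.49) = 24.72 m/s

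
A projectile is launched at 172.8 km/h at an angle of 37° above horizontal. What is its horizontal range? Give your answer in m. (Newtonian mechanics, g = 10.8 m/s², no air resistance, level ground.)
R = v₀² sin(2θ) / g (with unit conversion) = 205.1 m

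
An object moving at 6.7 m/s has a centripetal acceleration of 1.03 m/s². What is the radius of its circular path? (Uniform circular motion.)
r = v²/a_c = 6.7²/1.03 = 43.58 m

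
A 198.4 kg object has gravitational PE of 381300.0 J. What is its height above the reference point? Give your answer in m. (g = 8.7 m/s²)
PE = mgh → h = PE/(mg) = 3.813e+05 J / (198.4 kg × 8.7 m/s²) = 220.9 m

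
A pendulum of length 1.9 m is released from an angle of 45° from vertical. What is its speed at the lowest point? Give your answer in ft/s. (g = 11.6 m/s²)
h = L(1 − cosθ) = 1.9×(1 − cos45°) = 0.5565 m
v = √(2gh) = √(2×11.6×0.5565) = 3.593 m/s = 11.79 ft/s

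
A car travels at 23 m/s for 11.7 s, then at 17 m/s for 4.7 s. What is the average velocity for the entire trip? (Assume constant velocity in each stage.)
d₁ = v₁t₁ = 23 × 11.7 = 269.1 m
d₂ = v₂t₂ = 17 × 4.7 = 79.9 m
d_total = 349.0 m, t_total = 16.4 s
v_avg = d_total/t_total = 349.0/16.4 = 21.28 m/s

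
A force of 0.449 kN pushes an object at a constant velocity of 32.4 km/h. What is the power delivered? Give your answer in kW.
P = Fv = 449 N × 9 m/s = 4041 W = 4.041 kW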